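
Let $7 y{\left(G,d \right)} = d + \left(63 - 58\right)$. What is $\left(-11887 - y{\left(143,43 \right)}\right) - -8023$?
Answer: $- \frac{27096}{7} \approx -3870.9$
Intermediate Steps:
$y{\left(G,d \right)} = \frac{5}{7} + \frac{d}{7}$ ($y{\left(G,d \right)} = \frac{d + \left(63 - 58\right)}{7} = \frac{d + 5}{7} = \frac{5 + d}{7} = \frac{5}{7} + \frac{d}{7}$)
$\left(-11887 - y{\left(143,43 \right)}\right) - -8023 = \left(-11887 - \left(\frac{5}{7} + \frac{1}{7} \cdot 43\right)\right) - -8023 = \left(-11887 - \left(\frac{5}{7} + \frac{43}{7}\right)\right) + 8023 = \left(-11887 - \frac{48}{7}\right) + 8023 = - \frac{83257}{7} + 8023 = - \frac{27096}{7}$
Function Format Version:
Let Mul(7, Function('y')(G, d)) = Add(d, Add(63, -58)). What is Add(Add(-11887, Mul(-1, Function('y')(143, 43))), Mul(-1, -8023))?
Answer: Rational(-27096, 7) ≈ -3870.9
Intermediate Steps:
Function('y')(G, d) = Add(Rational(5, 7), Mul(Rational(1, 7), d)) (Function('y')(G, d) = Mul(Rational(1, 7), Add(d, Add(63, -58))) = Mul(Rational(1, 7), Add(d, 5)) = Mul(Rational(1, 7), Add(5, d)) = Add(Rational(5, 7), Mul(Rational(1, 7), d)))
Add(Add(-11887, Mul(-1, Function('y')(143, 43))), Mul(-1, -8023)) = Add(Add(-11887, Mul(-1, Add(Rational(5, 7), Mul(Rational(1, 7), 43)))), Mul(-1, -8023)) = Add(Add(-11887, Mul(-1, Add(Rational(5, 7), Rational(43, 7)))), 8023) = Add(Add(-11887, Mul(-1, Rational(48, 7))), 8023) = Add(Add(-11887, Rational(-48, 7)), 8023) = Add(Rational(-83257, 7), 8023) = Rational(-27096, 7)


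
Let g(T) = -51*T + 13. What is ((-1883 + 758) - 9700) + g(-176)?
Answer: -1836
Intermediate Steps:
g(T) = 13 - 51*T
((-1883 + 758) - 9700) + g(-176) = ((-1883 + 758) - 9700) + (13 - 51*(-176)) = (-1125 - 9700) + (13 + 8976) = -10825 + 8989 = -1836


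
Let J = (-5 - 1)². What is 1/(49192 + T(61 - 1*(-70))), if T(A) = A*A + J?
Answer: 1/66389 ≈ 1.5063e-5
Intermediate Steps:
J = 36 (J = (-6)² = 36)
T(A) = 36 + A² (T(A) = A*A + 36 = A² + 36 = 36 + A²)
1/(49192 + T(61 - 1*(-70))) = 1/(49192 + (36 + (61 - 1*(-70))²)) = 1/(49192 + (36 + (61 + 70)²)) = 1/(49192 + (36 + 131²)) = 1/(49192 + (36 + 17161)) = 1/(49192 + 17197) = 1/66389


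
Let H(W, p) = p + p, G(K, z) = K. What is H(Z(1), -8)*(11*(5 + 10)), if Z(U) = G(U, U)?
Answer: -2640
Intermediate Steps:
Z(U) = U
H(W, p) = 2*p
H(Z(1), -8)*(11*(5 + 10)) = (2*(-8))*(11*(5 + 10)) = -176*15 = -16*165 = -2640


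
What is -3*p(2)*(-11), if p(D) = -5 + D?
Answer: -99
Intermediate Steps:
-3*p(2)*(-11) = -3*(-5 + 2)*(-11) = -3*(-3)*(-11) = 9*(-11) = -99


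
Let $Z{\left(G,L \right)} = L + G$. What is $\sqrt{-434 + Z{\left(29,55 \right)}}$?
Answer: $5 i \sqrt{14} \approx 18.708 i$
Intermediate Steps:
$Z{\left(G,L \right)} = G + L$
$\sqrt{-434 + Z{\left(29,55 \right)}} = \sqrt{-434 + \left(29 + 55\right)} = \sqrt{-434 + 84} = \sqrt{-350} = 5 i \sqrt{14}$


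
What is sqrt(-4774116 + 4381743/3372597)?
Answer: I*sqrt(74489355963369137)/124911 ≈ 2185.0*I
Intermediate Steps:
sqrt(-4774116 + 4381743/3372597) = sqrt(-4774116 + 4381743*(1/3372597)) = sqrt(-4774116 + 1460581/1124199) = sqrt(-5367054972503/1124199) = I*sqrt(74489355963369137)/124911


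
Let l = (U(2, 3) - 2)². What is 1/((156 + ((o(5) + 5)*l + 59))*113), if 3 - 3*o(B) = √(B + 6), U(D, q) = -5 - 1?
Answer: 5391/359809289 + 192*√11/359809289 ≈ 1.6753e-5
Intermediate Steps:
U(D, q) = -6
o(B) = 1 - √(6 + B)/3 (o(B) = 1 - √(B + 6)/3 = 1 - √(6 + B)/3)
l = 64 (l = (-6 - 2)² = (-8)² = 64)
1/((156 + ((o(5) + 5)*l + 59))*113) = 1/((156 + (((1 - √(6 + 5)/3) + 5)*64 + 59))*113) = 1/((156 + (((1 - √11/3) + 5)*64 + 59))*113) = 1/((156 + ((6 - √11/3)*64 + 59))*113) = 1/((156 + ((384 - 64*√11/3) + 59))*113) = 1/((156 + (443 - 64*√11/3))*113) = 1/((599 - 64*√11/3)*113) = 1/(67687 - 7232*√11/3)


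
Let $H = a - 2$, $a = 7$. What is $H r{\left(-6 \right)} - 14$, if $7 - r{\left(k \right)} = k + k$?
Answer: $81$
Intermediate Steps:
$r{\left(k \right)} = 7 - 2 k$ ($r{\left(k \right)} = 7 - \left(k + k\right) = 7 - 2 k$)
$H = 5$ ($H = 7 - 2 = 5$)
$H r{\left(-6 \right)} - 14 = 5 \left(7 - -12\right) - 14 = 5 \left(7 + 12\right) - 14 = 5 \cdot 19 - 14 = 95 - 14 = 81$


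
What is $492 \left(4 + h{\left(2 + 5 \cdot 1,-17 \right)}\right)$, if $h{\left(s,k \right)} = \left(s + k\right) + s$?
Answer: $492$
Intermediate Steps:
$h{\left(s,k \right)} = k + 2 s$ ($h{\left(s,k \right)} = \left(k + s\right) + s = k + 2 s$)
$492 \left(4 + h{\left(2 + 5 \cdot 1,-17 \right)}\right) = 492 \left(4 - \left(17 - 2 \left(2 + 5 \cdot 1\right)\right)\right) = 492 \left(4 - \left(17 - 2 \left(2 + 5\right)\right)\right) = 492 \left(4 + \left(-17 + 2 \cdot 7\right)\right) = 492 \left(4 + \left(-17 + 14\right)\right) = 492 \left(4 - 3\right) = 492 \cdot 1 = 492$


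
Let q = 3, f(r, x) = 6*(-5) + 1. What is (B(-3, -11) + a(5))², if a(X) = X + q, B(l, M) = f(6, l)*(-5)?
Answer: 23409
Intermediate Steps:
f(r, x) = -29 (f(r, x) = -30 + 1 = -29)
B(l, M) = 145 (B(l, M) = -29*(-5) = 145)
a(X) = 3 + X (a(X) = X + 3 = 3 + X)
(B(-3, -11) + a(5))² = (145 + (3 + 5))² = (145 + 8)² = 153² = 23409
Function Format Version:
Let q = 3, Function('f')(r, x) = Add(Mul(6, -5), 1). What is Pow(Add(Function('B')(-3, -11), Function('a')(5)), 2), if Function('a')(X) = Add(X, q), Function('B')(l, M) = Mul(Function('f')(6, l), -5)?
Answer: 23409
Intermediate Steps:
Function('f')(r, x) = -29 (Function('f')(r, x) = Add(-30, 1) = -29)
Function('B')(l, M) = 145 (Function('B')(l, M) = Mul(-29, -5) = 145)
Function('a')(X) = Add(3, X) (Function('a')(X) = Add(X, 3) = Add(3, X))
Pow(Add(Function('B')(-3, -11), Function('a')(5)), 2) = Pow(Add(145, Add(3, 5)), 2) = Pow(Add(145, 8), 2) = Pow(153, 2) = 23409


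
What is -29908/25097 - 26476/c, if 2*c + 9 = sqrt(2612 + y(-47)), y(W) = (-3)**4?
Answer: -3009636698/16388341 - 13238*sqrt(2693)/653 ≈ -1235.7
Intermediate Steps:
y(W) = 81
c = -9/2 + sqrt(2693)/2 (c = -9/2 + sqrt(2612 + 81)/2 = -9/2 + sqrt(2693)/2 ≈ 21.447)
-29908/25097 - 26476/c = -29908/25097 - 26476/(-9/2 + sqrt(2693)/2)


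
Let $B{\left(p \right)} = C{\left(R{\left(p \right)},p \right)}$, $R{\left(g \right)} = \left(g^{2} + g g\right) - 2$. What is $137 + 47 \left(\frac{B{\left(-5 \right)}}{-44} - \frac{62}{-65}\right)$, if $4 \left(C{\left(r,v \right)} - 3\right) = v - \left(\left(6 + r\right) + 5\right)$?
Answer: $\frac{559751}{2860} \approx 195.72$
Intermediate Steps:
$R{\left(g \right)} = -2 + 2 g^{2}$ ($R{\left(g \right)} = \left(g^{2} + g^{2}\right) - 2 = 2 g^{2} - 2 = -2 + 2 g^{2}$)
$C{\left(r,v \right)} = \frac{1}{4} - \frac{r}{4} + \frac{v}{4}$ ($C{\left(r,v \right)} = 3 + \frac{v - \left(\left(6 + r\right) + 5\right)}{4} = 3 + \frac{v - \left(11 + r\right)}{4} = 3 + \frac{-11 + v - r}{4} = 3 - \left(\frac{11}{4} - \frac{v}{4} + \frac{r}{4}\right) = \frac{1}{4} - \frac{r}{4} + \frac{v}{4}$)
$B{\left(p \right)} = \frac{3}{4} - \frac{p^{2}}{2} + \frac{p}{4}$ ($B{\left(p \right)} = \frac{1}{4} - \frac{-2 + 2 p^{2}}{4} + \frac{p}{4} = \frac{1}{4} - \left(- \frac{1}{2} + \frac{p^{2}}{2}\right) + \frac{p}{4} = \frac{3}{4} - \frac{p^{2}}{2} + \frac{p}{4}$)
$137 + 47 \left(\frac{B{\left(-5 \right)}}{-44} - \frac{62}{-65}\right) = 137 + 47 \left(\frac{\frac{3}{4} - \frac{\left(-5\right)^{2}}{2} + \frac{1}{4} \left(-5\right)}{-44} - \frac{62}{-65}\right) = 137 + 47 \left(\left(\frac{3}{4} - \frac{25}{2} - \frac{5}{4}\right) \left(- \frac{1}{44}\right) - - \frac{62}{65}\right) = 137 + 47 \left(\left(\frac{3}{4} - \frac{25}{2} - \frac{5}{4}\right) \left(- \frac{1}{44}\right) + \frac{62}{65}\right) = 137 + 47 \left(\left(-13\right) \left(- \frac{1}{44}\right) + \frac{62}{65}\right) = 137 + 47 \left(\frac{13}{44} + \frac{62}{65}\right) = 137 + 47 \cdot \frac{3573}{2860} = 137 + \frac{167931}{2860} = \frac{559751}{2860}$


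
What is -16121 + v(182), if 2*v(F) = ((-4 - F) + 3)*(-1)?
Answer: -32059/2 ≈ -16030.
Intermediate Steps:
v(F) = ½ + F/2 (v(F) = (((-4 - F) + 3)*(-1))/2 = ((-1 - F)*(-1))/2 = (1 + F)/2 = ½ + F/2)
-16121 + v(182) = -16121 + (½ + (½)*182) = -16121 + (½ + 91) = -16121 + 183/2 = -32059/2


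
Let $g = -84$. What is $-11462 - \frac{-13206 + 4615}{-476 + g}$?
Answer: $- \frac{6427311}{560} \approx -11477.0$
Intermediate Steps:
$-11462 - \frac{-13206 + 4615}{-476 + g} = -11462 - \frac{-13206 + 4615}{-476 - 84} = -11462 - - \frac{8591}{-560} = -11462 - \left(-8591\right) \left(- \frac{1}{560}\right) = -11462 - \frac{8591}{560} = - \frac{6427311}{560}$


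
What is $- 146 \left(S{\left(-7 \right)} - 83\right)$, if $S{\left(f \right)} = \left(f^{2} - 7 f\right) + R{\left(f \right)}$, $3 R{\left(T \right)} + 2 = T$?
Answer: $-1752$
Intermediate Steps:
$R{\left(T \right)} = - \frac{2}{3} + \frac{T}{3}$
$S{\left(f \right)} = - \frac{2}{3} + f^{2} - \frac{20 f}{3}$ ($S{\left(f \right)} = \left(f^{2} - 7 f\right) + \left(- \frac{2}{3} + \frac{f}{3}\right) = - \frac{2}{3} + f^{2} - \frac{20 f}{3}$)
$- 146 \left(S{\left(-7 \right)} - 83\right) = - 146 \left(\left(- \frac{2}{3} + \left(-7\right)^{2} - - \frac{140}{3}\right) - 83\right) = - 146 \left(\left(- \frac{2}{3} + 49 + \frac{140}{3}\right) - 83\right) = - 146 \left(95 - 83\right) = \left(-146\right) 12 = -1752$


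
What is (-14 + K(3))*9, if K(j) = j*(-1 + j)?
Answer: -72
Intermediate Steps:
(-14 + K(3))*9 = (-14 + 3*(-1 + 3))*9 = (-14 + 3*2)*9 = (-14 + 6)*9 = -8*9 = -72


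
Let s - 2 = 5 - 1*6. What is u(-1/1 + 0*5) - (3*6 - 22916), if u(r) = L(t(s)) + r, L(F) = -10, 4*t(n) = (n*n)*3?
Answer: 22887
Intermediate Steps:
s = 1 (s = 2 + (5 - 1*6) = 2 + (5 - 6) = 2 - 1 = 1)
t(n) = 3*n**2/4 (t(n) = ((n*n)*3)/4 = (n**2*3)/4 = (3*n**2)/4 = 3*n**2/4)
u(r) = -10 + r
u(-1/1 + 0*5) - (3*6 - 22916) = (-10 + (-1/1 + 0*5)) - (3*6 - 22916) = (-10 + (-1*1 + 0)) - (18 - 22916) = (-10 + (-1 + 0)) - 1*(-22898) = (-10 - 1) + 22898 = -11 + 22898 = 22887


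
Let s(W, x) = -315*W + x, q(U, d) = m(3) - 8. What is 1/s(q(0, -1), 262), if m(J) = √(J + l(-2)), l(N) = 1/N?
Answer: 5564/14982923 + 315*√10/14982923 ≈ 0.00043784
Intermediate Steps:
l(N) = 1/N
m(J) = √(-½ + J) (m(J) = √(J + 1/(-2)) = √(J - ½) = √(-½ + J))
q(U, d) = -8 + √10/2 (q(U, d) = √(-2 + 4*3)/2 - 8 = √(-2 + 12)/2 - 8 = √10/2 - 8 = -8 + √10/2)
s(W, x) = x - 315*W
1/s(q(0, -1), 262) = 1/(262 - 315*(-8 + √10/2)) = 1/(262 + (2520 - 315*√10/2)) = 1/(2782 - 315*√10/2)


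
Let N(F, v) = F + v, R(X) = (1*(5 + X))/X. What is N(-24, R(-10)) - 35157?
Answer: -70361/2 ≈ -35181.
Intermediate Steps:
R(X) = (5 + X)/X
N(-24, R(-10)) - 35157 = (-24 + (5 - 10)/(-10)) - 35157 = (-24 - ⅒*(-5)) - 35157 = (-24 + ½) - 35157 = -47/2 - 35157 = -70361/2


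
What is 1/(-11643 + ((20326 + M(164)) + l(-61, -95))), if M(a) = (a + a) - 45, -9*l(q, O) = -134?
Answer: 9/80828 ≈ 0.00011135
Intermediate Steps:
l(q, O) = 134/9 (l(q, O) = -⅑*(-134) = 134/9)
M(a) = -45 + 2*a (M(a) = 2*a - 45 = -45 + 2*a)
1/(-11643 + ((20326 + M(164)) + l(-61, -95))) = 1/(-11643 + ((20326 + (-45 + 2*164)) + 134/9)) = 1/(-11643 + ((20326 + (-45 + 328)) + 134/9)) = 1/(-11643 + ((20326 + 283) + 134/9)) = 1/(-11643 + (20609 + 134/9)) = 1/(-11643 + 185615/9) = 1/(80828/9) = 9/80828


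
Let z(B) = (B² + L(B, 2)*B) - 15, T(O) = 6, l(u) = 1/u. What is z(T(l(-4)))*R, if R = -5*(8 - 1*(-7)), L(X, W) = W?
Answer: -2475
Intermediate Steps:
l(u) = 1/u
R = -75 (R = -5*(8 + 7) = -5*15 = -75)
z(B) = -15 + B² + 2*B (z(B) = (B² + 2*B) - 15 = -15 + B² + 2*B)
z(T(l(-4)))*R = (-15 + 6² + 2*6)*(-75) = (-15 + 36 + 12)*(-75) = 33*(-75) = -2475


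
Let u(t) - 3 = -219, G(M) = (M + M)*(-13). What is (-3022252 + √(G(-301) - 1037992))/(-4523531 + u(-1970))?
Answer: 3022252/4523747 - I*√1030166/4523747 ≈ 0.66809 - 0.00022437*I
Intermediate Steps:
G(M) = -26*M (G(M) = (2*M)*(-13) = -26*M)
u(t) = -216 (u(t) = 3 - 219 = -216)
(-3022252 + √(G(-301) - 1037992))/(-4523531 + u(-1970)) = (-3022252 + √(-26*(-301) - 1037992))/(-4523531 - 216) = (-3022252 + √(7826 - 1037992))/(-4523747) = (-3022252 + √(-1030166))*(-1/4523747) = (-3022252 + I*√1030166)*(-1/4523747) = 3022252/4523747 - I*√1030166/4523747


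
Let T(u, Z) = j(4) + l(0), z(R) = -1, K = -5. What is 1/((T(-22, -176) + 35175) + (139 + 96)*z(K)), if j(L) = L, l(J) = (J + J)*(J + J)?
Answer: 1/34944 ≈ 2.8617e-5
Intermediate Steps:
l(J) = 4*J² (l(J) = (2*J)*(2*J) = 4*J²)
T(u, Z) = 4 (T(u, Z) = 4 + 4*0² = 4 + 4*0 = 4 + 0 = 4)
1/((T(-22, -176) + 35175) + (139 + 96)*z(K)) = 1/((4 + 35175) + (139 + 96)*(-1)) = 1/(35179 + 235*(-1)) = 1/(35179 - 235) = 1/34944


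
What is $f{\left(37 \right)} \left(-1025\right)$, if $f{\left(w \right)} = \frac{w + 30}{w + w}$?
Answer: $- \frac{68675}{74} \approx -928.04$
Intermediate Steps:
$f{\left(w \right)} = \frac{30 + w}{2 w}$
$f{\left(37 \right)} \left(-1025\right) = \frac{30 + 37}{2 \cdot 37} \left(-1025\right) = \frac{1}{2} \cdot \frac{1}{37} \cdot 67 \left(-1025\right) = \frac{67}{74} \left(-1025\right) = - \frac{68675}{74}$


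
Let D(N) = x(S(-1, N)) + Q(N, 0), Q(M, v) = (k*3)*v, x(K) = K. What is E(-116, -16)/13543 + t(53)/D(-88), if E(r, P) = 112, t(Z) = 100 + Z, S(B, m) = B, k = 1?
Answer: -2071967/13543 ≈ -152.99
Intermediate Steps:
Q(M, v) = 3*v (Q(M, v) = (1*3)*v = 3*v)
D(N) = -1 (D(N) = -1 + 3*0 = -1 + 0 = -1)
E(-116, -16)/13543 + t(53)/D(-88) = 112/13543 + (100 + 53)/(-1) = 112*(1/13543) + 153*(-1) = 112/13543 - 153 = -2071967/13543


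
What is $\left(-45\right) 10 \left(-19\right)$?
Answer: $8550$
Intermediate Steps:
$\left(-45\right) 10 \left(-19\right) = \left(-450\right) \left(-19\right) = 8550$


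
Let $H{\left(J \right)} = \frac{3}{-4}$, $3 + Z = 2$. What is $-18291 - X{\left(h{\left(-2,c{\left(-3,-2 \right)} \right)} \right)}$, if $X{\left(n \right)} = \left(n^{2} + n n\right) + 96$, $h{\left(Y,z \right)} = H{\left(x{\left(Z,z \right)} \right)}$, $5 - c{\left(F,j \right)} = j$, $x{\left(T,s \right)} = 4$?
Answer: $- \frac{147105}{8} \approx -18388.0$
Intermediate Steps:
$Z = -1$ ($Z = -3 + 2 = -1$)
$c{\left(F,j \right)} = 5 - j$
$H{\left(J \right)} = - \frac{3}{4}$ ($H{\left(J \right)} = 3 \left(- \frac{1}{4}\right) = - \frac{3}{4}$)
$h{\left(Y,z \right)} = - \frac{3}{4}$
$X{\left(n \right)} = 96 + 2 n^{2}$ ($X{\left(n \right)} = \left(n^{2} + n^{2}\right) + 96 = 2 n^{2} + 96 = 96 + 2 n^{2}$)
$-18291 - X{\left(h{\left(-2,c{\left(-3,-2 \right)} \right)} \right)} = -18291 - \left(96 + 2 \left(- \frac{3}{4}\right)^{2}\right) = -18291 - \left(96 + 2 \cdot \frac{9}{16}\right) = -18291 - \left(96 + \frac{9}{8}\right) = -18291 - \frac{777}{8} = - \frac{147105}{8}$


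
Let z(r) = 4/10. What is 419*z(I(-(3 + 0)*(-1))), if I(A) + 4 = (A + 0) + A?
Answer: 838/5 ≈ 167.60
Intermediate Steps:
I(A) = -4 + 2*A (I(A) = -4 + ((A + 0) + A) = -4 + (A + A) = -4 + 2*A)
z(r) = ⅖ (z(r) = 4*(⅒) = ⅖)
419*z(I(-(3 + 0)*(-1))) = 419*(⅖) = 838/5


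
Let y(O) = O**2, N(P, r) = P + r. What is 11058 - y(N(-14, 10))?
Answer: 11042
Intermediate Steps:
11058 - y(N(-14, 10)) = 11058 - (-14 + 10)**2 = 11058 - 1*(-4)**2 = 11058 - 1*16 = 11058 - 16 = 11042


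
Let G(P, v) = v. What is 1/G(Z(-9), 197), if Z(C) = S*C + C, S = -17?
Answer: 1/197 ≈ 0.0050761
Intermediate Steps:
Z(C) = -16*C (Z(C) = -17*C + C = -16*C)
1/G(Z(-9), 197) = 1/197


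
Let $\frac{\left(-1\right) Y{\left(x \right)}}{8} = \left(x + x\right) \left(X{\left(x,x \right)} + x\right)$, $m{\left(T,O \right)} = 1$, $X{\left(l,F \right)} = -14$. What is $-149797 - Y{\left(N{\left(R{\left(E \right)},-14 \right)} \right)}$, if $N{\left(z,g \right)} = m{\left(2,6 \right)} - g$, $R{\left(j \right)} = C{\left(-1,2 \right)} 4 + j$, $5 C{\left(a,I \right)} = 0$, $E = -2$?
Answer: $-149557$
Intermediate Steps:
$C{\left(a,I \right)} = 0$ ($C{\left(a,I \right)} = \frac{1}{5} \cdot 0 = 0$)
$R{\left(j \right)} = j$ ($R{\left(j \right)} = 0 \cdot 4 + j = 0 + j = j$)
$N{\left(z,g \right)} = 1 - g$
$Y{\left(x \right)} = - 16 x \left(-14 + x\right)$ ($Y{\left(x \right)} = - 8 \left(x + x\right) \left(-14 + x\right) = - 8 \cdot 2 x \left(-14 + x\right) = - 16 x \left(-14 + x\right)$)
$-149797 - Y{\left(N{\left(R{\left(E \right)},-14 \right)} \right)} = -149797 - 16 \left(1 - -14\right) \left(14 - \left(1 - -14\right)\right) = -149797 - 16 \left(1 + 14\right) \left(14 - \left(1 + 14\right)\right) = -149797 - 16 \cdot 15 \left(14 - 15\right) = -149797 - 16 \cdot 15 \left(-1\right) = -149797 - -240 = -149797 + 240 = -149557$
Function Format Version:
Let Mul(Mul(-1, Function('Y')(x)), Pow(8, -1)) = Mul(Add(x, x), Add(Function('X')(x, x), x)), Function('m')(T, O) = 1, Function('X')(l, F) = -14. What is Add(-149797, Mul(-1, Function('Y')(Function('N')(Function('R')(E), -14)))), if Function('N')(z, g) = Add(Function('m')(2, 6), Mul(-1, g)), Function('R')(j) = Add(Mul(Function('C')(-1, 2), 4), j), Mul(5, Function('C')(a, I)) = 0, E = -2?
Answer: -149557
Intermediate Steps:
Function('C')(a, I) = 0 (Function('C')(a, I) = Mul(Rational(1, 5), 0) = 0)
Function('R')(j) = j (Function('R')(j) = Add(Mul(0, 4), j) = Add(0, j) = j)
Function('N')(z, g) = Add(1, Mul(-1, g))
Function('Y')(x) = Mul(-16, x, Add(-14, x)) (Function('Y')(x) = Mul(-8, Mul(Add(x, x), Add(-14, x))) = Mul(-8, Mul(Mul(2, x), Add(-14, x))) = Mul(-8, Mul(2, x, Add(-14, x))) = Mul(-16, x, Add(-14, x)))
Add(-149797, Mul(-1, Function('Y')(Function('N')(Function('R')(E), -14)))) = Add(-149797, Mul(-1, Mul(16, Add(1, Mul(-1, -14)), Add(14, Mul(-1, Add(1, Mul(-1, -14))))))) = Add(-149797, Mul(-1, Mul(16, Add(1, 14), Add(14, Mul(-1, Add(1, 14)))))) = Add(-149797, Mul(-1, Mul(16, 15, Add(14, Mul(-1, 15))))) = Add(-149797, Mul(-1, Mul(16, 15, Add(14, -15)))) = Add(-149797, Mul(-1, Mul(16, 15, -1))) = Add(-149797, Mul(-1, -240)) = Add(-149797, 240) = -149557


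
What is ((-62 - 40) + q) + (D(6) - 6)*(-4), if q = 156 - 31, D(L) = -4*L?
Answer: 143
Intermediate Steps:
q = 125
((-62 - 40) + q) + (D(6) - 6)*(-4) = ((-62 - 40) + 125) + (-4*6 - 6)*(-4) = (-102 + 125) + (-24 - 6)*(-4) = 23 - 30*(-4) = 23 + 120 = 143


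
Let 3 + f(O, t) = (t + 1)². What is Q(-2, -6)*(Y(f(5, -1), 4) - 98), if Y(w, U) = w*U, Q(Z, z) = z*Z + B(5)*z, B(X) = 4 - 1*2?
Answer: 0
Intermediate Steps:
B(X) = 2 (B(X) = 4 - 2 = 2)
f(O, t) = -3 + (1 + t)² (f(O, t) = -3 + (t + 1)² = -3 + (1 + t)²)
Q(Z, z) = 2*z + Z*z (Q(Z, z) = z*Z + 2*z = Z*z + 2*z = 2*z + Z*z)
Y(w, U) = U*w
Q(-2, -6)*(Y(f(5, -1), 4) - 98) = (-6*(2 - 2))*(4*(-3 + (1 - 1)²) - 98) = (-6*0)*(4*(-3 + 0²) - 98) = 0*(4*(-3 + 0) - 98) = 0*(4*(-3) - 98) = 0*(-12 - 98) = 0*(-110) = 0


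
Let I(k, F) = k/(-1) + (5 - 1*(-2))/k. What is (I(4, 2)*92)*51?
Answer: -10557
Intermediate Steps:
I(k, F) = -k + 7/k (I(k, F) = k*(-1) + (5 + 2)/k = -k + 7/k)
(I(4, 2)*92)*51 = ((-1*4 + 7/4)*92)*51 = ((-4 + 7*(1/4))*92)*51 = ((-4 + 7/4)*92)*51 = -9/4*92*51 = -207*51 = -10557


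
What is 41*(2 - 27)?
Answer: -1025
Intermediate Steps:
41*(2 - 27) = 41*(-25) = -1025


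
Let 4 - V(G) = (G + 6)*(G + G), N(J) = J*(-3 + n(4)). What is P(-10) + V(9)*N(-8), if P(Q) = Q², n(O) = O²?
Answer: 27764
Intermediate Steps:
N(J) = 13*J (N(J) = J*(-3 + 4²) = J*(-3 + 16) = J*13 = 13*J)
V(G) = 4 - 2*G*(6 + G) (V(G) = 4 - (G + 6)*(G + G) = 4 - (6 + G)*2*G = 4 - 2*G*(6 + G))
P(-10) + V(9)*N(-8) = (-10)² + (4 - 12*9 - 2*9²)*(13*(-8)) = 100 + (4 - 108 - 2*81)*(-104) = 100 + (4 - 108 - 162)*(-104) = 100 - 266*(-104) = 100 + 27664 = 27764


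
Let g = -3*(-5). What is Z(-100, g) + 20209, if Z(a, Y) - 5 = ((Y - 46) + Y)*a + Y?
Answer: 21829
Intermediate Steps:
g = 15
Z(a, Y) = 5 + Y + a*(-46 + 2*Y) (Z(a, Y) = 5 + (((Y - 46) + Y)*a + Y) = 5 + (((-46 + Y) + Y)*a + Y) = 5 + ((-46 + 2*Y)*a + Y) = 5 + (a*(-46 + 2*Y) + Y) = 5 + (Y + a*(-46 + 2*Y)) = 5 + Y + a*(-46 + 2*Y))
Z(-100, g) + 20209 = (5 + 15 - 46*(-100) + 2*15*(-100)) + 20209 = (5 + 15 + 4600 - 3000) + 20209 = 1620 + 20209 = 21829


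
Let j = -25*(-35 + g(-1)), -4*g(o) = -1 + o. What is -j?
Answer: -1725/2 ≈ -862.50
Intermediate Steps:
g(o) = ¼ - o/4 (g(o) = -(-1 + o)/4 = ¼ - o/4)
j = 1725/2 (j = -25*(-35 + (¼ - ¼*(-1))) = -25*(-35 + (¼ + ¼)) = -25*(-35 + ½) = -25*(-69/2) = 1725/2 ≈ 862.50)
-j = -1*1725/2 = -1725/2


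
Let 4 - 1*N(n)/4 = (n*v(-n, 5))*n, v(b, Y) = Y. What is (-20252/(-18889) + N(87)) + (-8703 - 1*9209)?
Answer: -3197434112/18889 ≈ -1.6928e+5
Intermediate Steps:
N(n) = 16 - 20*n² (N(n) = 16 - 4*n*5*n = 16 - 4*5*n*n = 16 - 20*n²)
(-20252/(-18889) + N(87)) + (-8703 - 1*9209) = (-20252/(-18889) + (16 - 20*87²)) + (-8703 - 1*9209) = (-20252*(-1/18889) + (16 - 20*7569)) + (-8703 - 9209) = (20252/18889 + (16 - 151380)) - 17912 = (20252/18889 - 151364) - 17912 = -2859094344/18889 - 17912 = -3197434112/18889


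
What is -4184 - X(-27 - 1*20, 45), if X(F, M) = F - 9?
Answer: -4128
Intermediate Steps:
X(F, M) = -9 + F
-4184 - X(-27 - 1*20, 45) = -4184 - (-9 + (-27 - 1*20)) = -4184 - (-9 + (-27 - 20)) = -4184 - (-9 - 47) = -4184 - 1*(-56) = -4184 + 56 = -4128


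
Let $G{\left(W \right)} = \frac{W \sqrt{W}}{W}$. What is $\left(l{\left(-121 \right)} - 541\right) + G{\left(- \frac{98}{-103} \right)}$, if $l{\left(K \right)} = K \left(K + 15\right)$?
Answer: $12285 + \frac{7 \sqrt{206}}{103} \approx 12286.0$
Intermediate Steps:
$l{\left(K \right)} = K \left(15 + K\right)$
$G{\left(W \right)} = \sqrt{W}$ ($G{\left(W \right)} = \frac{W^{\frac{3}{2}}}{W} = \sqrt{W}$)
$\left(l{\left(-121 \right)} - 541\right) + G{\left(- \frac{98}{-103} \right)} = \left(- 121 \left(15 - 121\right) - 541\right) + \sqrt{- \frac{98}{-103}} = \left(\left(-121\right) \left(-106\right) - 541\right) + \sqrt{\left(-98\right) \left(- \frac{1}{103}\right)} = \left(12826 - 541\right) + \sqrt{\frac{98}{103}} = 12285 + \frac{7 \sqrt{206}}{103}$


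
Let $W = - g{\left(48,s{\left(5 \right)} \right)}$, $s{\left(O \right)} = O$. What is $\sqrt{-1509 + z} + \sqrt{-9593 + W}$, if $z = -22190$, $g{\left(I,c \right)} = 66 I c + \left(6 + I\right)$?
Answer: $i \left(\sqrt{23699} + \sqrt{25487}\right) \approx 313.59 i$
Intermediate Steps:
$g{\left(I,c \right)} = 6 + I + 66 I c$ ($g{\left(I,c \right)} = 66 I c + \left(6 + I\right) = 6 + I + 66 I c$)
$W = -15894$ ($W = - (6 + 48 + 66 \cdot 48 \cdot 5) = - (6 + 48 + 15840) = \left(-1\right) 15894 = -15894$)
$\sqrt{-1509 + z} + \sqrt{-9593 + W} = \sqrt{-1509 - 22190} + \sqrt{-9593 - 15894} = \sqrt{-23699} + \sqrt{-25487} = i \sqrt{23699} + i \sqrt{25487}$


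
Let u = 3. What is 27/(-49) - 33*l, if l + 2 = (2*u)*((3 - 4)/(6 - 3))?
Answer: 6441/49 ≈ 131.45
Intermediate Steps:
l = -4 (l = -2 + (2*3)*((3 - 4)/(6 - 3)) = -2 + 6*(-1/3) = -2 + 6*(-1*⅓) = -2 + 6*(-⅓) = -2 - 2 = -4)
27/(-49) - 33*l = 27/(-49) - 33*(-4) = 27*(-1/49) + 132 = -27/49 + 132 = 6441/49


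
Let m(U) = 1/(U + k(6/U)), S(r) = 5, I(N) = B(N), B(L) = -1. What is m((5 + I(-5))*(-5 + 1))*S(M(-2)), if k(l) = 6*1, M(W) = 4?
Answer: -1/2 ≈ -0.50000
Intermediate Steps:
I(N) = -1
k(l) = 6
m(U) = 1/(6 + U) (m(U) = 1/(U + 6) = 1/(6 + U))
m((5 + I(-5))*(-5 + 1))*S(M(-2)) = 5/(6 + (5 - 1)*(-5 + 1)) = 5/(6 + 4*(-4)) = 5/(6 - 16) = 5/(-10) = -1/10*5 = -1/2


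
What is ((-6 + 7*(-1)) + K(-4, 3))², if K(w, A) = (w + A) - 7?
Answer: 441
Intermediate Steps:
K(w, A) = -7 + A + w (K(w, A) = (A + w) - 7 = -7 + A + w)
((-6 + 7*(-1)) + K(-4, 3))² = ((-6 + 7*(-1)) + (-7 + 3 - 4))² = ((-6 - 7) - 8)² = (-13 - 8)² = (-21)² = 441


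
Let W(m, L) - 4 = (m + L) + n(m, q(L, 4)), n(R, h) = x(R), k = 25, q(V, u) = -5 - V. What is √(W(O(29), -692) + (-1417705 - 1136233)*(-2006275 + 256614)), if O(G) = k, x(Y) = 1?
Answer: 2*√1117131428589 ≈ 2.1139e+6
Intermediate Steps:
O(G) = 25
n(R, h) = 1
W(m, L) = 5 + L + m (W(m, L) = 4 + ((m + L) + 1) = 4 + ((L + m) + 1) = 4 + (1 + L + m) = 5 + L + m)
√(W(O(29), -692) + (-1417705 - 1136233)*(-2006275 + 256614)) = √((5 - 692 + 25) + (-1417705 - 1136233)*(-2006275 + 256614)) = √(-662 - 2553938*(-1749661)) = √(-662 + 4468525715018) = √4468525714356 = 2*√1117131428589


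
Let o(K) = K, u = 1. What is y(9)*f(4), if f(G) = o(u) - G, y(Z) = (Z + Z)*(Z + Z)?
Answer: -972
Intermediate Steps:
y(Z) = 4*Z² (y(Z) = (2*Z)*(2*Z) = 4*Z²)
f(G) = 1 - G
y(9)*f(4) = (4*9²)*(1 - 1*4) = (4*81)*(1 - 4) = 324*(-3) = -972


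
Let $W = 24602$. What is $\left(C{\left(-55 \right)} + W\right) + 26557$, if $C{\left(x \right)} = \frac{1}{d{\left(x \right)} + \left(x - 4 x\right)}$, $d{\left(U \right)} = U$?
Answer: $\frac{5627491}{110} \approx 51159.0$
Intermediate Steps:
$C{\left(x \right)} = - \frac{1}{2 x}$ ($C{\left(x \right)} = \frac{1}{x + \left(x - 4 x\right)} = \frac{1}{x - 3 x} = \frac{1}{\left(-2\right) x} = - \frac{1}{2 x}$)
$\left(C{\left(-55 \right)} + W\right) + 26557 = \left(- \frac{1}{2 \left(-55\right)} + 24602\right) + 26557 = \left(\left(- \frac{1}{2}\right) \left(- \frac{1}{55}\right) + 24602\right) + 26557 = \left(\frac{1}{110} + 24602\right) + 26557 = \frac{2706221}{110} + 26557 = \frac{5627491}{110}$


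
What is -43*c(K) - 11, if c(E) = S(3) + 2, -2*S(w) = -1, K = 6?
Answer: -237/2 ≈ -118.50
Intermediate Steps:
S(w) = 1/2 (S(w) = -1/2*(-1) = 1/2)
c(E) = 5/2 (c(E) = 1/2 + 2 = 5/2)
-43*c(K) - 11 = -43*5/2 - 11 = -215/2 - 11 = -237/2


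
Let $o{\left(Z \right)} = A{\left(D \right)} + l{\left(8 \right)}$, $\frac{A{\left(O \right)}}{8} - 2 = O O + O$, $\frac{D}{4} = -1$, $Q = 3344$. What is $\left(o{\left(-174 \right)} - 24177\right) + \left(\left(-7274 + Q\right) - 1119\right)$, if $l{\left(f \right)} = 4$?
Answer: $-29110$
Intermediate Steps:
$D = -4$ ($D = 4 \left(-1\right) = -4$)
$A{\left(O \right)} = 16 + 8 O + 8 O^{2}$ ($A{\left(O \right)} = 16 + 8 \left(O O + O\right) = 16 + 8 \left(O^{2} + O\right) = 16 + 8 \left(O + O^{2}\right) = 16 + \left(8 O + 8 O^{2}\right) = 16 + 8 O + 8 O^{2}$)
$o{\left(Z \right)} = 116$ ($o{\left(Z \right)} = \left(16 + 8 \left(-4\right) + 8 \left(-4\right)^{2}\right) + 4 = \left(16 - 32 + 8 \cdot 16\right) + 4 = \left(16 - 32 + 128\right) + 4 = 112 + 4 = 116$)
$\left(o{\left(-174 \right)} - 24177\right) + \left(\left(-7274 + Q\right) - 1119\right) = \left(116 - 24177\right) + \left(\left(-7274 + 3344\right) - 1119\right) = -24061 - 5049 = -29110$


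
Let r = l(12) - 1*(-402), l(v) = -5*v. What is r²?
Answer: 116964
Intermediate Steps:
r = 342 (r = -5*12 - 1*(-402) = -60 + 402 = 342)
r² = 342² = 116964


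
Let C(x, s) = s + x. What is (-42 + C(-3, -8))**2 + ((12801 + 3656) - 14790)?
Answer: 4476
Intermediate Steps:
(-42 + C(-3, -8))**2 + ((12801 + 3656) - 14790) = (-42 + (-8 - 3))**2 + ((12801 + 3656) - 14790) = (-42 - 11)**2 + (16457 - 14790) = (-53)**2 + 1667 = 2809 + 1667 = 4476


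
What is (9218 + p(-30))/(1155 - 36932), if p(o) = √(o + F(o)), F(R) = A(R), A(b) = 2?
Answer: -9218/35777 - 2*I*√7/35777 ≈ -0.25765 - 0.0001479*I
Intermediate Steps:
F(R) = 2
p(o) = √(2 + o) (p(o) = √(o + 2) = √(2 + o))
(9218 + p(-30))/(1155 - 36932) = (9218 + √(2 - 30))/(1155 - 36932) = (9218 + √(-28))/(-35777) = (9218 + 2*I*√7)*(-1/35777) = -9218/35777 - 2*I*√7/35777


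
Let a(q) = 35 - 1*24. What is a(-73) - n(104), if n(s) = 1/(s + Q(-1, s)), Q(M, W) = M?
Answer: 1132/103 ≈ 10.990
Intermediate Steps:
a(q) = 11 (a(q) = 35 - 24 = 11)
n(s) = 1/(-1 + s) (n(s) = 1/(s - 1) = 1/(-1 + s))
a(-73) - n(104) = 11 - 1/(-1 + 104) = 11 - 1/103 = 1132/103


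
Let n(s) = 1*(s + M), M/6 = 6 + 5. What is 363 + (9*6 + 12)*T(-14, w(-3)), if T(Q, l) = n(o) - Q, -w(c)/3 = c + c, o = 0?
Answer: 5643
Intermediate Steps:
w(c) = -6*c (w(c) = -3*(c + c) = -6*c)
M = 66 (M = 6*(6 + 5) = 6*11 = 66)
n(s) = 66 + s (n(s) = 1*(s + 66) = 1*(66 + s) = 66 + s)
T(Q, l) = 66 - Q (T(Q, l) = (66 + 0) - Q = 66 - Q)
363 + (9*6 + 12)*T(-14, w(-3)) = 363 + (9*6 + 12)*(66 - 1*(-14)) = 363 + (54 + 12)*(66 + 14) = 363 + 66*80 = 363 + 5280 = 5643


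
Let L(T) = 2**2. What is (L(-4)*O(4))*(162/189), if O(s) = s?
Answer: 96/7 ≈ 13.714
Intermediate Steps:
L(T) = 4
(L(-4)*O(4))*(162/189) = (4*4)*(162/189) = 16*(162*(1/189)) = 16*(6/7) = 96/7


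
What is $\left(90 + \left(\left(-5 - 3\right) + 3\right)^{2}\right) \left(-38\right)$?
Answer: $-4370$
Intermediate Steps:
$\left(90 + \left(\left(-5 - 3\right) + 3\right)^{2}\right) \left(-38\right) = \left(90 + \left(-8 + 3\right)^{2}\right) \left(-38\right) = \left(90 + \left(-5\right)^{2}\right) \left(-38\right) = \left(90 + 25\right) \left(-38\right) = 115 \left(-38\right) = -4370$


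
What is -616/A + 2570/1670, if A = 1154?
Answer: 96853/96359 ≈ 1.0051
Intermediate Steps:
-616/A + 2570/1670 = -616/1154 + 2570/1670 = -616*1/1154 + 2570*(1/1670) = -308/577 + 257/167 = 96853/96359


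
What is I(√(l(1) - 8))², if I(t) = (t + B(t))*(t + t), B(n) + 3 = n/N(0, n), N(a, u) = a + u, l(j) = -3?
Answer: 308 + 176*I*√11 ≈ 308.0 + 583.73*I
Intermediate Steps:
B(n) = -2 (B(n) = -3 + n/(0 + n) = -3 + n/n = -3 + 1 = -2)
I(t) = 2*t*(-2 + t) (I(t) = (t - 2)*(t + t) = (-2 + t)*(2*t) = 2*t*(-2 + t))
I(√(l(1) - 8))² = (2*√(-3 - 8)*(-2 + √(-3 - 8)))² = (2*√(-11)*(-2 + √(-11)))² = (2*(I*√11)*(-2 + I*√11))² = (2*I*√11*(-2 + I*√11))² = -44*(-2 + I*√11)²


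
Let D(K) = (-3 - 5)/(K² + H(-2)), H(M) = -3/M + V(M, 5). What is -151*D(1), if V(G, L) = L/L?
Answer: 2416/7 ≈ 345.14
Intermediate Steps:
V(G, L) = 1
H(M) = 1 - 3/M (H(M) = -3/M + 1 = 1 - 3/M)
D(K) = -8/(5/2 + K²) (D(K) = (-3 - 5)/(K² + (-3 - 2)/(-2)) = -8/(K² - ½*(-5)) = -8/(K² + 5/2) = -8/(5/2 + K²))
-151*D(1) = -(-2416)/(5 + 2*1²) = -(-2416)/(5 + 2*1) = -(-2416)/(5 + 2) = -(-2416)/7 = -151*(-16/7) = 2416/7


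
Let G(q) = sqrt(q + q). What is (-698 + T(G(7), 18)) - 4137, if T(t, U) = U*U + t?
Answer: -4511 + sqrt(14) ≈ -4507.3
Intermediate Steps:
G(q) = sqrt(2)*sqrt(q) (G(q) = sqrt(2*q) = sqrt(2)*sqrt(q))
T(t, U) = t + U**2 (T(t, U) = U**2 + t = t + U**2)
(-698 + T(G(7), 18)) - 4137 = (-698 + (sqrt(2)*sqrt(7) + 18**2)) - 4137 = (-698 + (sqrt(14) + 324)) - 4137 = (-698 + (324 + sqrt(14))) - 4137 = (-374 + sqrt(14)) - 4137 = -4511 + sqrt(14)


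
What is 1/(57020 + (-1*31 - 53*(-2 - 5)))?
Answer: 1/57360 ≈ 1.7434e-5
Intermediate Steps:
1/(57020 + (-1*31 - 53*(-2 - 5))) = 1/(57020 + (-31 - 53*(-7))) = 1/(57020 + (-31 + 371)) = 1/(57020 + 340) = 1/57360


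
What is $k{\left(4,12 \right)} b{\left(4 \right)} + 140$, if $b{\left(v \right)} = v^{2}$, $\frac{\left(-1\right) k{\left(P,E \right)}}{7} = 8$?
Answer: $-756$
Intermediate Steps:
$k{\left(P,E \right)} = -56$ ($k{\left(P,E \right)} = \left(-7\right) 8 = -56$)
$k{\left(4,12 \right)} b{\left(4 \right)} + 140 = - 56 \cdot 4^{2} + 140 = \left(-56\right) 16 + 140 = -896 + 140 = -756$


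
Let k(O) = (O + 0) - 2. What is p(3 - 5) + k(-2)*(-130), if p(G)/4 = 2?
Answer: 528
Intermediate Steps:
k(O) = -2 + O (k(O) = O - 2 = -2 + O)
p(G) = 8 (p(G) = 4*2 = 8)
p(3 - 5) + k(-2)*(-130) = 8 + (-2 - 2)*(-130) = 8 - 4*(-130) = 8 + 520 = 528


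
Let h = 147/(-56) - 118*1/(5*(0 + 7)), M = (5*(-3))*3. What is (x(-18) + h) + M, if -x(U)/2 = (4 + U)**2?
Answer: -124039/280 ≈ -443.00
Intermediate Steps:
x(U) = -2*(4 + U)**2
M = -45 (M = -15*3 = -45)
h = -1679/280 (h = 147*(-1/56) - 118/(5*7) = -21/8 - 118/35 = -1679/280 ≈ -5.9964)
(x(-18) + h) + M = (-2*(4 - 18)**2 - 1679/280) - 45 = (-2*(-14)**2 - 1679/280) - 45 = (-2*196 - 1679/280) - 45 = (-392 - 1679/280) - 45 = -111439/280 - 45 = -124039/280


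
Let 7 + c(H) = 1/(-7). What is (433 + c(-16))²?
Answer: 8886361/49 ≈ 1.8135e+5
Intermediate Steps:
c(H) = -50/7 (c(H) = -7 + 1/(-7) = -7 - ⅐ = -50/7)
(433 + c(-16))² = (433 - 50/7)² = (2981/7)² = 8886361/49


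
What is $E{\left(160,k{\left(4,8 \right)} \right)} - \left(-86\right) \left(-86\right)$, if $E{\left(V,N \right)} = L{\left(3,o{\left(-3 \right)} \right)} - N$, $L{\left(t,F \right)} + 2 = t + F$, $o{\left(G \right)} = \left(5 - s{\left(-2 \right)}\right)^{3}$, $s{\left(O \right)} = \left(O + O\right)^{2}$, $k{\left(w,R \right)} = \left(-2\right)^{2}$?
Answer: $-8730$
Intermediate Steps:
$k{\left(w,R \right)} = 4$
$s{\left(O \right)} = 4 O^{2}$ ($s{\left(O \right)} = \left(2 O\right)^{2} = 4 O^{2}$)
$o{\left(G \right)} = -1331$ ($o{\left(G \right)} = \left(5 - 4 \left(-2\right)^{2}\right)^{3} = \left(5 - 4 \cdot 4\right)^{3} = \left(5 - 16\right)^{3} = \left(-11\right)^{3} = -1331$)
$L{\left(t,F \right)} = -2 + F + t$ ($L{\left(t,F \right)} = -2 + \left(t + F\right) = -2 + \left(F + t\right) = -2 + F + t$)
$E{\left(V,N \right)} = -1330 - N$ ($E{\left(V,N \right)} = \left(-2 - 1331 + 3\right) - N = -1330 - N$)
$E{\left(160,k{\left(4,8 \right)} \right)} - \left(-86\right) \left(-86\right) = \left(-1330 - 4\right) - \left(-86\right) \left(-86\right) = \left(-1330 - 4\right) - 7396 = -1334 - 7396 = -8730$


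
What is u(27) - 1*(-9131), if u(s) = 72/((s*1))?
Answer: 27401/3 ≈ 9133.7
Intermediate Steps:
u(s) = 72/s
u(27) - 1*(-9131) = 72/27 - 1*(-9131) = 72*(1/27) + 9131 = 8/3 + 9131 = 27401/3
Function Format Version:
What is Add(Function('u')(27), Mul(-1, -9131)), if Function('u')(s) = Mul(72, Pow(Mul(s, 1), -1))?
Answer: Rational(27401, 3) ≈ 9133.7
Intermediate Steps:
Function('u')(s) = Mul(72, Pow(s, -1))
Add(Function('u')(27), Mul(-1, -9131)) = Add(Mul(72, Pow(27, -1)), Mul(-1, -9131)) = Add(Mul(72, Rational(1, 27)), 9131) = Add(Rational(8, 3), 9131) = Rational(27401, 3)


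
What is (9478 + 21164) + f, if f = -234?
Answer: 30408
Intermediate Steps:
(9478 + 21164) + f = (9478 + 21164) - 234 = 30642 - 234 = 30408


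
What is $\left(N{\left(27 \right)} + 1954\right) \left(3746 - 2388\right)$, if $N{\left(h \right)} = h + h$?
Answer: $2726864$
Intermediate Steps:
$N{\left(h \right)} = 2 h$
$\left(N{\left(27 \right)} + 1954\right) \left(3746 - 2388\right) = \left(2 \cdot 27 + 1954\right) \left(3746 - 2388\right) = \left(54 + 1954\right) 1358 = 2008 \cdot 1358 = 2726864$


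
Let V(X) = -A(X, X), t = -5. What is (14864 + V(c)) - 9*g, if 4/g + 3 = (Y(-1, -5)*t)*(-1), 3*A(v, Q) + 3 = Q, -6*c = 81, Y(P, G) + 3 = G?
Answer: 1278849/86 ≈ 14870.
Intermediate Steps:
Y(P, G) = -3 + G
c = -27/2 (c = -1/6*81 = -27/2 ≈ -13.500)
A(v, Q) = -1 + Q/3
g = -4/43 (g = 4/(-3 + ((-3 - 5)*(-5))*(-1)) = 4/(-3 - 8*(-5)*(-1)) = 4/(-3 + 40*(-1)) = 4/(-3 - 40) = 4/(-43) = 4*(-1/43) = -4/43 ≈ -0.093023)
V(X) = 1 - X/3 (V(X) = -(-1 + X/3) = 1 - X/3)
(14864 + V(c)) - 9*g = (14864 + (1 - 1/3*(-27/2))) - 9*(-4/43) = (14864 + (1 + 9/2)) + 36/43 = (14864 + 11/2) + 36/43 = 29739/2 + 36/43 = 1278849/86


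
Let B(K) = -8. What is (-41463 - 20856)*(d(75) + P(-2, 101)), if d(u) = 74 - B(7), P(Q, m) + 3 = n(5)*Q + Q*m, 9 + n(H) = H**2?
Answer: 9659445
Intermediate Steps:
n(H) = -9 + H**2
P(Q, m) = -3 + 16*Q + Q*m (P(Q, m) = -3 + ((-9 + 5**2)*Q + Q*m) = -3 + ((-9 + 25)*Q + Q*m) = -3 + (16*Q + Q*m) = -3 + 16*Q + Q*m)
d(u) = 82 (d(u) = 74 - 1*(-8) = 74 + 8 = 82)
(-41463 - 20856)*(d(75) + P(-2, 101)) = (-41463 - 20856)*(82 + (-3 + 16*(-2) - 2*101)) = -62319*(82 + (-3 - 32 - 202)) = -62319*(82 - 237) = -62319*(-155) = 9659445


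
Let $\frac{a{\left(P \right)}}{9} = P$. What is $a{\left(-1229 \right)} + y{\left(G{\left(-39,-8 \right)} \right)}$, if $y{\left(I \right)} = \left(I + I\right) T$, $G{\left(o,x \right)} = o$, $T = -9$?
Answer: $-10359$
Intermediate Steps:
$a{\left(P \right)} = 9 P$
$y{\left(I \right)} = - 18 I$ ($y{\left(I \right)} = \left(I + I\right) \left(-9\right) = 2 I \left(-9\right) = - 18 I$)
$a{\left(-1229 \right)} + y{\left(G{\left(-39,-8 \right)} \right)} = 9 \left(-1229\right) - -702 = -11061 + 702 = -10359$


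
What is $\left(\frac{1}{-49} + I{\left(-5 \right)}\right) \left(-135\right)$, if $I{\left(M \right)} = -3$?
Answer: $\frac{19980}{49} \approx 407.75$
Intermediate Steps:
$\left(\frac{1}{-49} + I{\left(-5 \right)}\right) \left(-135\right) = \left(\frac{1}{-49} - 3\right) \left(-135\right) = \left(- \frac{1}{49} - 3\right) \left(-135\right) = \left(- \frac{148}{49}\right) \left(-135\right) = \frac{19980}{49}$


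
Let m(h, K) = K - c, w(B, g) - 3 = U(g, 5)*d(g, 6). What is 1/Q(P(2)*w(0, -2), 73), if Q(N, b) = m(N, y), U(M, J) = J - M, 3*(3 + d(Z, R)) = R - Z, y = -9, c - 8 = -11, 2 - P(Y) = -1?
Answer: -1/6 ≈ -0.16667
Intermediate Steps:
P(Y) = 3 (P(Y) = 2 - 1*(-1) = 2 + 1 = 3)
c = -3 (c = 8 - 11 = -3)
d(Z, R) = -3 - Z/3 + R/3 (d(Z, R) = -3 + (R - Z)/3 = -3 + (-Z/3 + R/3) = -3 - Z/3 + R/3)
w(B, g) = 3 + (-1 - g/3)*(5 - g) (w(B, g) = 3 + (5 - g)*(-3 - g/3 + (1/3)*6) = 3 + (5 - g)*(-3 - g/3 + 2) = 3 + (5 - g)*(-1 - g/3) = 3 + (-1 - g/3)*(5 - g))
m(h, K) = 3 + K (m(h, K) = K - 1*(-3) = K + 3 = 3 + K)
Q(N, b) = -6 (Q(N, b) = 3 - 9 = -6)
1/Q(P(2)*w(0, -2), 73) = 1/(-6) = -1/6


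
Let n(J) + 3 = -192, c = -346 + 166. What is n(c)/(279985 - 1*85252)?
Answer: -65/64911 ≈ -0.0010014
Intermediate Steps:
c = -180
n(J) = -195 (n(J) = -3 - 192 = -195)
n(c)/(279985 - 1*85252) = -195/(279985 - 1*85252) = -195/(279985 - 85252) = -195/194733 = -195*1/194733 = -65/64911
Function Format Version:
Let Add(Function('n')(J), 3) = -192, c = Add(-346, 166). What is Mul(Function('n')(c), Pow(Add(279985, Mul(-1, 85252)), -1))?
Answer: Rational(-65, 64911) ≈ -0.0010014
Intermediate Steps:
c = -180
Function('n')(J) = -195 (Function('n')(J) = Add(-3, -192) = -195)
Mul(Function('n')(c), Pow(Add(279985, Mul(-1, 85252)), -1)) = Mul(-195, Pow(Add(279985, Mul(-1, 85252)), -1)) = Mul(-195, Pow(Add(279985, -85252), -1)) = Mul(-195, Pow(194733, -1)) = Mul(-195, Rational(1, 194733)) = Rational(-65, 64911)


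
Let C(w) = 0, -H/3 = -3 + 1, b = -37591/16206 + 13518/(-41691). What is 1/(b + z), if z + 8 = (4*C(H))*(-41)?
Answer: -225214782/2397144619 ≈ -0.093951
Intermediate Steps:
b = -595426363/225214782 (b = -37591*1/16206 + 13518*(-1/41691) = -37591/16206 - 4506/13897 = -595426363/225214782 ≈ -2.6438)
H = 6 (H = -3*(-3 + 1) = -3*(-2) = 6)
z = -8 (z = -8 + (4*0)*(-41) = -8 + 0*(-41) = -8 + 0 = -8)
1/(b + z) = 1/(-595426363/225214782 - 8) = 1/(-2397144619/225214782) = -225214782/2397144619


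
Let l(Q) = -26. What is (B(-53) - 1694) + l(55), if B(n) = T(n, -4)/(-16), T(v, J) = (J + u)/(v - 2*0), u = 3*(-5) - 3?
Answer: -729291/424 ≈ -1720.0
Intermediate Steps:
u = -18 (u = -15 - 3 = -18)
T(v, J) = (-18 + J)/v (T(v, J) = (J - 18)/(v - 2*0) = (-18 + J)/(v + 0) = (-18 + J)/v)
B(n) = 11/(8*n) (B(n) = ((-18 - 4)/n)/(-16) = (-22/n)*(-1/16) = -22/n*(-1/16) = 11/(8*n))
(B(-53) - 1694) + l(55) = ((11/8)/(-53) - 1694) - 26 = ((11/8)*(-1/53) - 1694) - 26 = (-11/424 - 1694) - 26 = -718267/424 - 26 = -729291/424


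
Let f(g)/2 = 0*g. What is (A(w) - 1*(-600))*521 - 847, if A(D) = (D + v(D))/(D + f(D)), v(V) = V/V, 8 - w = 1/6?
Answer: 14680004/47 ≈ 3.1234e+5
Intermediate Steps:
w = 47/6 (w = 8 - 1/6 = 8 - 1*⅙ = 8 - ⅙ = 47/6 ≈ 7.8333)
v(V) = 1
f(g) = 0 (f(g) = 2*(0*g) = 2*0 = 0)
A(D) = (1 + D)/D (A(D) = (D + 1)/(D + 0) = (1 + D)/D)
(A(w) - 1*(-600))*521 - 847 = ((1 + 47/6)/(47/6) - 1*(-600))*521 - 847 = ((6/47)*(53/6) + 600)*521 - 847 = (53/47 + 600)*521 - 847 = (28253/47)*521 - 847 = 14719813/47 - 847 = 14680004/47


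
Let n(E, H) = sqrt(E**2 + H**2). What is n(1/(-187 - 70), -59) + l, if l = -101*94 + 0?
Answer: -9494 + sqrt(229916570)/257 ≈ -9435.0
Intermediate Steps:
l = -9494 (l = -9494 + 0 = -9494)
n(1/(-187 - 70), -59) + l = sqrt((1/(-187 - 70))**2 + (-59)**2) - 9494 = sqrt((1/(-257))**2 + 3481) - 9494 = sqrt((-1/257)**2 + 3481) - 9494 = sqrt(1/66049 + 3481) - 9494 = sqrt(229916570/66049) - 9494 = sqrt(229916570)/257 - 9494 = -9494 + sqrt(229916570)/257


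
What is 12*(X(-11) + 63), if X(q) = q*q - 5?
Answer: 2148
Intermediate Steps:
X(q) = -5 + q² (X(q) = q² - 5 = -5 + q²)
12*(X(-11) + 63) = 12*((-5 + (-11)²) + 63) = 12*((-5 + 121) + 63) = 12*(116 + 63) = 12*179 = 2148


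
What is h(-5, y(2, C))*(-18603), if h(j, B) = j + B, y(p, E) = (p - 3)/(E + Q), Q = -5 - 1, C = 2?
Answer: 353457/4 ≈ 88364.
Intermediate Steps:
Q = -6
y(p, E) = (-3 + p)/(-6 + E) (y(p, E) = (p - 3)/(E - 6) = (-3 + p)/(-6 + E))
h(j, B) = B + j
h(-5, y(2, C))*(-18603) = ((-3 + 2)/(-6 + 2) - 5)*(-18603) = (-1/(-4) - 5)*(-18603) = (-1/4*(-1) - 5)*(-18603) = (1/4 - 5)*(-18603) = -19/4*(-18603) = 353457/4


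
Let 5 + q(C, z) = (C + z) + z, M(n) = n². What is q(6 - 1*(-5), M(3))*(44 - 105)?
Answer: -1464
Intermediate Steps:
q(C, z) = -5 + C + 2*z (q(C, z) = -5 + ((C + z) + z) = -5 + (C + 2*z) = -5 + C + 2*z)
q(6 - 1*(-5), M(3))*(44 - 105) = (-5 + (6 - 1*(-5)) + 2*3²)*(44 - 105) = (-5 + (6 + 5) + 2*9)*(-61) = (-5 + 11 + 18)*(-61) = 24*(-61) = -1464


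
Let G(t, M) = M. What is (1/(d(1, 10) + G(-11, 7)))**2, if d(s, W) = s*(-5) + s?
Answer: 1/9 ≈ 0.11111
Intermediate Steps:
d(s, W) = -4*s (d(s, W) = -5*s + s = -4*s)
(1/(d(1, 10) + G(-11, 7)))**2 = (1/(-4*1 + 7))**2 = (1/(-4 + 7))**2 = (1/3)**2 = 1/9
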